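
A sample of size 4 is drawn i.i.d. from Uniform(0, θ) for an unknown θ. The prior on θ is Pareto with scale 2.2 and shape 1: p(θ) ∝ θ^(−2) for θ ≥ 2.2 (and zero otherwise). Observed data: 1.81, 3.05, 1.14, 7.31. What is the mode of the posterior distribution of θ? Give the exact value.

The Uniform(0, θ) likelihood is θ^(−n) for θ ≥ max(xᵢ), zero otherwise. Here max(xᵢ) = 7.31.
Posterior ∝ θ^(−2) · θ^(−4) = θ^(−6) on θ ≥ max(2.2, 7.31) = 7.31.
This density is strictly decreasing in θ, so the posterior mode lies at the lower boundary of the support.

θ̂_MAP = 7.31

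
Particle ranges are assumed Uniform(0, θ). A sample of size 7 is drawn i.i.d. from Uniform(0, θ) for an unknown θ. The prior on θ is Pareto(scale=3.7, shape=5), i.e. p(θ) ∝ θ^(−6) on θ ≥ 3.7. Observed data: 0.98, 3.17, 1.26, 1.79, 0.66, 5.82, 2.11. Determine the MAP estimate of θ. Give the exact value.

θ̂_MAP = 5.82

The Uniform(0, θ) likelihood is θ^(−n) for θ ≥ max(xᵢ), zero otherwise. Here max(xᵢ) = 5.82.
Posterior ∝ θ^(−6) · θ^(−7) = θ^(−13) on θ ≥ max(3.7, 5.82) = 5.82.
This density is strictly decreasing in θ, so the posterior mode lies at the lower boundary of the support.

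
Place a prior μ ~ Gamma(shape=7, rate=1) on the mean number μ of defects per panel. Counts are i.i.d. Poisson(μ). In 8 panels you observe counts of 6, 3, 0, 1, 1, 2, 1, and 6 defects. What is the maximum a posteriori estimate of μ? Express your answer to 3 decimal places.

μ̂_MAP = 2.889

Σxᵢ = 6+3+0+1+1+2+1+6 = 20, with n = 8.
Posterior ∝ μ^6e^(−1μ) · μ^20e^(−8μ) = μ^26e^(−9μ), i.e. Gamma(shape=27, rate=9).
The mode of a Gamma(a, b) with a ≥ 1 (shape–rate) is (a−1)/b = 26/9 ≈ 2.889.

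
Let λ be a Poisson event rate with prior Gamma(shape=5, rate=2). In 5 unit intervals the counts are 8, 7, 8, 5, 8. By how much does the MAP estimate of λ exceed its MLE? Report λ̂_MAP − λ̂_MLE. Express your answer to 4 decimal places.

Σxᵢ = 36. Posterior is Gamma(41, 7); MAP = (41−1)/7 = 40/7 ≈ 5.71429.
MLE = x̄ = 36/5 ≈ 7.20000.
Difference = 40/7 − 36/5 = -52/35 ≈ -1.4857.

MAP − MLE = -1.4857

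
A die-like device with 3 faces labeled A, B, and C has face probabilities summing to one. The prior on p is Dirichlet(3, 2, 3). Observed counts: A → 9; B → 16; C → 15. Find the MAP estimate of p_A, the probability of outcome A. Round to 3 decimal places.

MAP estimate of p_A = 0.244

The posterior is Dirichlet(αᵢ + nᵢ) = Dirichlet(12, 18, 18).
For a Dirichlet(a₁,…,a_K) with all aᵢ > 1, the mode has j-th component (aⱼ − 1)/(Σaᵢ − K).
Here Σaᵢ = 48 and K = 3, so p_A = (12 − 1)/(48 − 3) = 11/45 ≈ 0.244.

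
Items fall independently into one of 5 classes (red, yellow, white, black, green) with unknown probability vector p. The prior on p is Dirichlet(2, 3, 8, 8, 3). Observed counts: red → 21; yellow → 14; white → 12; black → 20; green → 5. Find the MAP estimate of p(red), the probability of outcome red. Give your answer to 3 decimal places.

The posterior is Dirichlet(αᵢ + nᵢ) = Dirichlet(23, 17, 20, 28, 8).
For a Dirichlet(a₁,…,a_K) with all aᵢ > 1, the mode has j-th component (aⱼ − 1)/(Σaᵢ − K).
Here Σaᵢ = 96 and K = 5, so p(red) = (23 − 1)/(96 − 5) = 22/91 ≈ 0.242.

MAP estimate of p(red) = 0.242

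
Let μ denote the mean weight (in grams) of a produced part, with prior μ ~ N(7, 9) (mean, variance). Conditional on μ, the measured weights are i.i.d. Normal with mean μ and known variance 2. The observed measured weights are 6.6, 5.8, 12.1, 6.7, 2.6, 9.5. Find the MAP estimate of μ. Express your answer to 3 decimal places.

n = 6; x̄ = (6.6 + 5.8 + 12.1 + 6.7 + 2.6 + 9.5)/6 = 43.3/6 = 433/60 ≈ 7.2167.
For a Normal prior and Normal likelihood with known variance, the posterior is Normal; its mode equals its mean, the precision-weighted average.
Prior precision 1/σ₀² = 1/9; data precision n/σ² = 6/2 = 3.
μ̂ = ((1/9)·7 + 3·(433/60)) / (1/9 + 3) = (4037/180)/(28/9) = 4037/560 ≈ 7.209.

μ̂_MAP = 7.209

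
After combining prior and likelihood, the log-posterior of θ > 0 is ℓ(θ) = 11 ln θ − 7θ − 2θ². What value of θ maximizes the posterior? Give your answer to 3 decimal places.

θ̂_MAP = 1.000

ℓ'(θ) = 11/θ − 7 − 4θ. Setting this to zero and multiplying by θ: 4θ² + 7θ − 11 = 0.
θ = (−7 + √(7² + 4·4·11)) / (2·4) = (−7 + √225) / 8 = (−7 + 15)/8 = 1.
ℓ''(θ) = −11/θ² − 4 < 0, confirming a maximum.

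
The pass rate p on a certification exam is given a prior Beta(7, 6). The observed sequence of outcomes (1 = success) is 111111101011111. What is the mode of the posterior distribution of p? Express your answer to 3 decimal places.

p̂_MAP = 0.731

Prior: Beta(7, 6).
Data: 13 successes in 15 trials (from the sequence). The binomial likelihood contributes p^13(1−p)^2, so the posterior is Beta(7+13, 6+2) = Beta(20, 8).
For Beta(a, b) with a, b > 1 the mode is (a−1)/(a+b−2) = 19/26 ≈ 0.731.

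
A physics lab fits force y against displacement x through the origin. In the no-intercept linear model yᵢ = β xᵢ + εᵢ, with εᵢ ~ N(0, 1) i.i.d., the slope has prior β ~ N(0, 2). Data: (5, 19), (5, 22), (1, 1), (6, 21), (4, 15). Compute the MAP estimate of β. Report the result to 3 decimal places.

β̂_MAP = 3.787

log p(β | y) = −Σ(yᵢ − βxᵢ)²/(2·1) − β²/(2·2) + const.
Setting the derivative to zero: Σxᵢ(yᵢ − βxᵢ)/1 − β/2 = 0, so β = Σxᵢyᵢ / (Σxᵢ² + σ²/τ²).
Σxᵢyᵢ = 5·19 + 5·22 + 1·1 + 6·21 + 4·15 = 392; Σxᵢ² = 103; σ²/τ² = 0.5.
β̂_MAP = 392 / (103 + 0.5) = 392/103.5 ≈ 3.787.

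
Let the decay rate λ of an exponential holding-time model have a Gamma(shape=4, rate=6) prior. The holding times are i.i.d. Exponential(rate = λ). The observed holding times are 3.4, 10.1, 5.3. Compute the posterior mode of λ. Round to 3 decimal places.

λ̂_MAP = 0.242

The Exponential(rate=λ) likelihood is ∝ λ^n e^(−λΣtᵢ). Here n = 3 and Σtᵢ = 3.4 + 10.1 + 5.3 = 18.8.
Posterior ∝ λ^3e^(−6λ) · λ^3e^(−18.8λ) = λ^6e^(−24.8λ), i.e. Gamma(7, 24.8).
Mode = (a−1)/b = 6/24.8 ≈ 0.242.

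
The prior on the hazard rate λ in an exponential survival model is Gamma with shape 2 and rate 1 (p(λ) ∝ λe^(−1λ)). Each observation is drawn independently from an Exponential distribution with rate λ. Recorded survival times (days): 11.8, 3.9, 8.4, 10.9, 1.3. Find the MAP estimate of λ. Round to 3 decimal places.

The Exponential(rate=λ) likelihood is ∝ λ^n e^(−λΣtᵢ). Here n = 5 and Σtᵢ = 11.8 + 3.9 + 8.4 + 10.9 + 1.3 = 36.3.
Posterior ∝ λe^(−1λ) · λ^5e^(−36.3λ) = λ^6e^(−37.3λ), i.e. Gamma(7, 37.3).
Mode = (a−1)/b = 6/37.3 ≈ 0.161.

λ̂_MAP = 0.161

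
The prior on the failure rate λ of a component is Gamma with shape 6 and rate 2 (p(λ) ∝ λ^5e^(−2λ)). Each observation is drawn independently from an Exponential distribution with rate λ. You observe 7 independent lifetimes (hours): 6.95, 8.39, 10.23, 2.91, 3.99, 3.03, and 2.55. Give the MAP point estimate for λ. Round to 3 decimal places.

λ̂_MAP = 0.300

The Exponential(rate=λ) likelihood is ∝ λ^n e^(−λΣtᵢ). Here n = 7 and Σtᵢ = 6.95 + 8.39 + 10.23 + 2.91 + 3.99 + 3.03 + 2.55 = 38.05.
Posterior ∝ λ^5e^(−2λ) · λ^7e^(−38.05λ) = λ^12e^(−40.05λ), i.e. Gamma(13, 40.05).
Mode = (a−1)/b = 12/40.05 ≈ 0.300.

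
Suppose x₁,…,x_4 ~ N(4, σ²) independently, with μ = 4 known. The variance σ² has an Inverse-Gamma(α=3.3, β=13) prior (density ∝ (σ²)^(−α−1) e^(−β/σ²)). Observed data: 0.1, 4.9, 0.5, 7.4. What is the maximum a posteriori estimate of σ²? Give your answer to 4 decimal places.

σ̂²_MAP = 5.2246

Sum of squared deviations about the known mean: SS = (0.1−4)² + (4.9−4)² + (0.5−4)² + (7.4−4)² = 39.83.
The Normal likelihood contributes (σ²)^(−n/2) exp(−SS/(2σ²)), so the posterior is Inverse-Gamma(α + n/2, β + SS/2) = Inverse-Gamma(5.3, 32.915).
The mode of Inverse-Gamma(a, b) is b/(a+1) = 32.915/6.3 ≈ 5.2246.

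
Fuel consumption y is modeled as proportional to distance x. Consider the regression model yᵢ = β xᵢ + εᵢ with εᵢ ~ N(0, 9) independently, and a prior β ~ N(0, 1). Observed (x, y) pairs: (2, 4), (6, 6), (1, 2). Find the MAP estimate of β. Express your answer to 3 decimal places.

β̂_MAP = 0.920

log p(β | y) = −Σ(yᵢ − βxᵢ)²/(2·9) − β²/(2·1) + const.
Setting the derivative to zero: Σxᵢ(yᵢ − βxᵢ)/9 − β/1 = 0, so β = Σxᵢyᵢ / (Σxᵢ² + σ²/τ²).
Σxᵢyᵢ = 2·4 + 6·6 + 1·2 = 46; Σxᵢ² = 41; σ²/τ² = 9.
β̂_MAP = 46 / (41 + 9) = 46/50 ≈ 0.920.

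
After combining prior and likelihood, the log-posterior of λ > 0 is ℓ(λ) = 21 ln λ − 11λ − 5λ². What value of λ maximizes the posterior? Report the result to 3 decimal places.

λ̂_MAP = 1.000

ℓ'(λ) = 21/λ − 11 − 10λ. Setting this to zero and multiplying by λ: 10λ² + 11λ − 21 = 0.
λ = (−11 + √(11² + 4·10·21)) / (2·10) = (−11 + √961) / 20 = (−11 + 31)/20 = 1.
ℓ''(λ) = −21/λ² − 10 < 0, confirming a maximum.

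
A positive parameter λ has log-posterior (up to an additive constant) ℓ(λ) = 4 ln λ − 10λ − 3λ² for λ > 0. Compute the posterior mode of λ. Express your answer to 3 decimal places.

λ̂_MAP = 0.333

ℓ'(λ) = 4/λ − 10 − 6λ. Setting this to zero and multiplying by λ: 6λ² + 10λ − 4 = 0.
λ = (−10 + √(10² + 4·6·4)) / (2·6) = (−10 + √196) / 12 = (−10 + 14)/12 = 1/3.
ℓ''(λ) = −4/λ² − 6 < 0, confirming a maximum.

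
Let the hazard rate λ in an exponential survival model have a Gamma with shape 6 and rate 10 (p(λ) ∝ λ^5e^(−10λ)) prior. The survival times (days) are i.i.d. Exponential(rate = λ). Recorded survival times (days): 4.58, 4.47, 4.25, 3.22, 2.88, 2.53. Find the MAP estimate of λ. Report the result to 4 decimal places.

The Exponential(rate=λ) likelihood is ∝ λ^n e^(−λΣtᵢ). Here n = 6 and Σtᵢ = 4.58 + 4.47 + 4.25 + 3.22 + 2.88 + 2.53 = 21.93.
Posterior ∝ λ^5e^(−10λ) · λ^6e^(−21.93λ) = λ^11e^(−31.93λ), i.e. Gamma(12, 31.93).
Mode = (a−1)/b = 11/31.93 ≈ 0.3445.

λ̂_MAP = 0.3445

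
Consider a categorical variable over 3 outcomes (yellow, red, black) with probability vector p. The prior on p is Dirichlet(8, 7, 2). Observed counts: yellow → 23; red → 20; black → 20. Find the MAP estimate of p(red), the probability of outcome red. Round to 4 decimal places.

MAP estimate of p(red) = 0.3377

The posterior is Dirichlet(αᵢ + nᵢ) = Dirichlet(31, 27, 22).
For a Dirichlet(a₁,…,a_K) with all aᵢ > 1, the mode has j-th component (aⱼ − 1)/(Σaᵢ − K).
Here Σaᵢ = 80 and K = 3, so p(red) = (27 − 1)/(80 − 3) = 26/77 ≈ 0.3377.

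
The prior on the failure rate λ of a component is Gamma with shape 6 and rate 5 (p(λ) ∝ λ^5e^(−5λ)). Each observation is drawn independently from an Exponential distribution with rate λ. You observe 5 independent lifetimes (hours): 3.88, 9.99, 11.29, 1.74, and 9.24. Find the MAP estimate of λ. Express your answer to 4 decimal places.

λ̂_MAP = 0.2431

The Exponential(rate=λ) likelihood is ∝ λ^n e^(−λΣtᵢ). Here n = 5 and Σtᵢ = 3.88 + 9.99 + 11.29 + 1.74 + 9.24 = 36.14.
Posterior ∝ λ^5e^(−5λ) · λ^5e^(−36.14λ) = λ^10e^(−41.14λ), i.e. Gamma(11, 41.14).
Mode = (a−1)/b = 10/41.14 ≈ 0.2431.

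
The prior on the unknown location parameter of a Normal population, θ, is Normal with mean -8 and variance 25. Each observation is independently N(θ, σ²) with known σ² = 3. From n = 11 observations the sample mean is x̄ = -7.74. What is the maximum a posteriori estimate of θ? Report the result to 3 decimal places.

n = 11, x̄ = -7.74.
For a Normal prior and Normal likelihood with known variance, the posterior is Normal; its mode equals its mean, the precision-weighted average.
Prior precision 1/σ₀² = 1/25 = 0.04; data precision n/σ² = 11/3.
θ̂ = (0.04·(-8) + (11/3)·(-7.74)) / (0.04 + 11/3) = (-28.7)/(278/75) = -4305/556 ≈ -7.743.

θ̂_MAP = -7.743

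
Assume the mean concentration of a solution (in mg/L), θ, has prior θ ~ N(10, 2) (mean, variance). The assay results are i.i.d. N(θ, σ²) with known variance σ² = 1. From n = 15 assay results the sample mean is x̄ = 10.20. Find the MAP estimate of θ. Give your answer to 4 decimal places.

n = 15, x̄ = 10.20.
For a Normal prior and Normal likelihood with known variance, the posterior is Normal; its mode equals its mean, the precision-weighted average.
Prior precision 1/σ₀² = 1/2 = 0.5; data precision n/σ² = 15/1 = 15.
θ̂ = (0.5·10 + 15·10.2) / (0.5 + 15) = 158/15.5 = 316/31 ≈ 10.1935.

θ̂_MAP = 10.1935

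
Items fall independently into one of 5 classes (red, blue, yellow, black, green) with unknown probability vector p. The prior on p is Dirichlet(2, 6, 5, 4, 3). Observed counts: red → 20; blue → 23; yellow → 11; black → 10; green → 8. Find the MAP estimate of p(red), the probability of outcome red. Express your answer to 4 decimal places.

The posterior is Dirichlet(αᵢ + nᵢ) = Dirichlet(22, 29, 16, 14, 11).
For a Dirichlet(a₁,…,a_K) with all aᵢ > 1, the mode has j-th component (aⱼ − 1)/(Σaᵢ − K).
Here Σaᵢ = 92 and K = 5, so p(red) = (22 − 1)/(92 − 5) = 21/87 ≈ 0.2414.

MAP estimate of p(red) = 0.2414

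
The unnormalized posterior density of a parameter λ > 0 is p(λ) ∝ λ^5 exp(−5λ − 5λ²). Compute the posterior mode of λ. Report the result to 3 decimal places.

ℓ'(λ) = 5/λ − 5 − 10λ. Setting this to zero and multiplying by λ: 10λ² + 5λ − 5 = 0.
λ = (−5 + √(5² + 4·10·5)) / (2·10) = (−5 + √225) / 20 = (−5 + 15)/20 = 1/2.
ℓ''(λ) = −5/λ² − 10 < 0, confirming a maximum.

λ̂_MAP = 0.500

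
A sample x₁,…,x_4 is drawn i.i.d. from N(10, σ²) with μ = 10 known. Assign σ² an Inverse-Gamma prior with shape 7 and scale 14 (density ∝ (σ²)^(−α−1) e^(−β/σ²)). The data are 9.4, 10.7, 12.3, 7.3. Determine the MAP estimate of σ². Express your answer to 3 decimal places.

Sum of squared deviations about the known mean: SS = (9.4−10)² + (10.7−10)² + (12.3−10)² + (7.3−10)² = 13.43.
The Normal likelihood contributes (σ²)^(−n/2) exp(−SS/(2σ²)), so the posterior is Inverse-Gamma(α + n/2, β + SS/2) = Inverse-Gamma(9, 20.715).
The mode of Inverse-Gamma(a, b) is b/(a+1) = 20.715/10 ≈ 2.072.

σ̂²_MAP = 2.072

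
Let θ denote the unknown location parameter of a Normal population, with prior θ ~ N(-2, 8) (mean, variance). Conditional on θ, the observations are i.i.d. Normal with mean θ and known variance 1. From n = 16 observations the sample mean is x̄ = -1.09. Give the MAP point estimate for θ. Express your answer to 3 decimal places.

θ̂_MAP = -1.097

n = 16, x̄ = -1.09.
For a Normal prior and Normal likelihood with known variance, the posterior is Normal; its mode equals its mean, the precision-weighted average.
Prior precision 1/σ₀² = 1/8 = 0.125; data precision n/σ² = 16/1 = 16.
θ̂ = (0.125·(-2) + 16·(-1.09)) / (0.125 + 16) = (-17.69)/16.125 = -3538/3225 ≈ -1.097.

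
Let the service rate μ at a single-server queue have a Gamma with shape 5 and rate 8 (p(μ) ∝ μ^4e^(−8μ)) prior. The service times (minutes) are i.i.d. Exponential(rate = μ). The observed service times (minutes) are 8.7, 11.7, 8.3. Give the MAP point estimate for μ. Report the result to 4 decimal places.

μ̂_MAP = 0.1907

The Exponential(rate=μ) likelihood is ∝ μ^n e^(−μΣtᵢ). Here n = 3 and Σtᵢ = 8.7 + 11.7 + 8.3 = 28.7.
Posterior ∝ μ^4e^(−8μ) · μ^3e^(−28.7μ) = μ^7e^(−36.7μ), i.e. Gamma(8, 36.7).
Mode = (a−1)/b = 7/36.7 ≈ 0.1907.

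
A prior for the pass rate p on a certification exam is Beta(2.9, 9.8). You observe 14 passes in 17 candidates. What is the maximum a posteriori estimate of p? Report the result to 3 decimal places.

p̂_MAP = 0.574

Prior: Beta(2.9, 9.8).
Data: 14 successes in 17 trials. The binomial likelihood contributes p^14(1−p)^3, so the posterior is Beta(2.9+14, 9.8+3) = Beta(16.9, 12.8).
For Beta(a, b) with a, b > 1 the mode is (a−1)/(a+b−2) = 15.9/27.7 ≈ 0.574.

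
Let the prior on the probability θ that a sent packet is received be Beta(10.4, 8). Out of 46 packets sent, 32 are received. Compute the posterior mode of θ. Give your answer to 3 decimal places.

θ̂_MAP = 0.663

Prior: Beta(10.4, 8).
Data: 32 successes in 46 trials. The binomial likelihood contributes θ^32(1−θ)^14, so the posterior is Beta(10.4+32, 8+14) = Beta(42.4, 22).
For Beta(a, b) with a, b > 1 the mode is (a−1)/(a+b−2) = 41.4/62.4 ≈ 0.663.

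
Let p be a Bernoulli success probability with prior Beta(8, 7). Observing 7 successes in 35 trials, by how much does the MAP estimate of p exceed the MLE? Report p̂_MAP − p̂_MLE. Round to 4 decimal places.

MAP − MLE = 0.0917

Posterior is Beta(15, 35); MAP = (15−1)/(50−2) = 14/48 ≈ 0.29167.
MLE ignores the prior: p̂_MLE = k/n = 7/35 ≈ 0.20000.
Difference = 14/48 − 7/35 = 11/120 ≈ 0.0917.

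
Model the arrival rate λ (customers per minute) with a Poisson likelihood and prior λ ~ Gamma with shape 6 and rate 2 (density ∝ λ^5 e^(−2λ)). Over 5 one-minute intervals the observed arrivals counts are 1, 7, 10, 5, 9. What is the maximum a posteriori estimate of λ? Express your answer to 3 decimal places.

λ̂_MAP = 5.286

Σxᵢ = 1+7+10+5+9 = 32, with n = 5.
Posterior ∝ λ^5e^(−2λ) · λ^32e^(−5λ) = λ^37e^(−7λ), i.e. Gamma(shape=38, rate=7).
The mode of a Gamma(a, b) with a ≥ 1 (shape–rate) is (a−1)/b = 37/7 ≈ 5.286.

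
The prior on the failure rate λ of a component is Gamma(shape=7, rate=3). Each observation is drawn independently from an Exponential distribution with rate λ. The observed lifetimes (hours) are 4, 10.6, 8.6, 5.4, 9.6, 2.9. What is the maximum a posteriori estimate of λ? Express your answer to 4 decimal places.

λ̂_MAP = 0.2721

The Exponential(rate=λ) likelihood is ∝ λ^n e^(−λΣtᵢ). Here n = 6 and Σtᵢ = 4 + 10.6 + 8.6 + 5.4 + 9.6 + 2.9 = 41.1.
Posterior ∝ λ^6e^(−3λ) · λ^6e^(−41.1λ) = λ^12e^(−44.1λ), i.e. Gamma(13, 44.1).
Mode = (a−1)/b = 12/44.1 ≈ 0.2721.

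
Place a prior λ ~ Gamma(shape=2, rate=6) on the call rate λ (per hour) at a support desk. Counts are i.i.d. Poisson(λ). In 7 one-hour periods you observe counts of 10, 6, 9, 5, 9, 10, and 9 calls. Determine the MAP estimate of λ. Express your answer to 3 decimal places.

Σxᵢ = 10+6+9+5+9+10+9 = 58, with n = 7.
Posterior ∝ λe^(−6λ) · λ^58e^(−7λ) = λ^59e^(−13λ), i.e. Gamma(shape=60, rate=13).
The mode of a Gamma(a, b) with a ≥ 1 (shape–rate) is (a−1)/b = 59/13 ≈ 4.538.

λ̂_MAP = 4.538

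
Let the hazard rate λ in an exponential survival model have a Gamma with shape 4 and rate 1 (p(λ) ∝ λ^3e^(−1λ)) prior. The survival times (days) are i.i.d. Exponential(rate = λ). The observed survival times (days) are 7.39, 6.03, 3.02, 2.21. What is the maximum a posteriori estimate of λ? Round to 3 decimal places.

λ̂_MAP = 0.356

The Exponential(rate=λ) likelihood is ∝ λ^n e^(−λΣtᵢ). Here n = 4 and Σtᵢ = 7.39 + 6.03 + 3.02 + 2.21 = 18.65.
Posterior ∝ λ^3e^(−1λ) · λ^4e^(−18.65λ) = λ^7e^(−19.65λ), i.e. Gamma(8, 19.65).
Mode = (a−1)/b = 7/19.65 ≈ 0.356.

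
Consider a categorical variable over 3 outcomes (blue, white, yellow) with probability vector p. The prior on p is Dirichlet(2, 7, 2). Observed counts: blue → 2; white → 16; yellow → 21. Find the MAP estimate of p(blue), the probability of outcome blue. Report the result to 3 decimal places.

MAP estimate of p(blue) = 0.064

The posterior is Dirichlet(αᵢ + nᵢ) = Dirichlet(4, 23, 23).
For a Dirichlet(a₁,…,a_K) with all aᵢ > 1, the mode has j-th component (aⱼ − 1)/(Σaᵢ − K).
Here Σaᵢ = 50 and K = 3, so p(blue) = (4 − 1)/(50 − 3) = 3/47 ≈ 0.064.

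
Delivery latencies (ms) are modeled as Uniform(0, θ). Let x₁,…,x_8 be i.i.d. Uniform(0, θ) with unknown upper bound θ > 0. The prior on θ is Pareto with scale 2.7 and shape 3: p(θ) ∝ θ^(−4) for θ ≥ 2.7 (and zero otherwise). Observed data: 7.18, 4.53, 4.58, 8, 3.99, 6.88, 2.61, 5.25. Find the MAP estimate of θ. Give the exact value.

θ̂_MAP = 8

The Uniform(0, θ) likelihood is θ^(−n) for θ ≥ max(xᵢ), zero otherwise. Here max(xᵢ) = 8.
Posterior ∝ θ^(−4) · θ^(−8) = θ^(−12) on θ ≥ max(2.7, 8) = 8.
This density is strictly decreasing in θ, so the posterior mode lies at the lower boundary of the support.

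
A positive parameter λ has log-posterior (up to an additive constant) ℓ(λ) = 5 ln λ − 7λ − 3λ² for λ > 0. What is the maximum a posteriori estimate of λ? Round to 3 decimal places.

ℓ'(λ) = 5/λ − 7 − 6λ. Setting this to zero and multiplying by λ: 6λ² + 7λ − 5 = 0.
λ = (−7 + √(7² + 4·6·5)) / (2·6) = (−7 + √169) / 12 = (−7 + 13)/12 = 1/2.
ℓ''(λ) = −5/λ² − 6 < 0, confirming a maximum.

λ̂_MAP = 0.500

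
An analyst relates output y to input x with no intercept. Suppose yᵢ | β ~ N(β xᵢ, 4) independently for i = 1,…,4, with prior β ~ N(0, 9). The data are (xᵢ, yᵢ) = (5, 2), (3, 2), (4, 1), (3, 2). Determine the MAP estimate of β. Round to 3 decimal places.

β̂_MAP = 0.437

log p(β | y) = −Σ(yᵢ − βxᵢ)²/(2·4) − β²/(2·9) + const.
Setting the derivative to zero: Σxᵢ(yᵢ − βxᵢ)/4 − β/9 = 0, so β = Σxᵢyᵢ / (Σxᵢ² + σ²/τ²).
Σxᵢyᵢ = 5·2 + 3·2 + 4·1 + 3·2 = 26; Σxᵢ² = 59; σ²/τ² = 4/9.
β̂_MAP = 26 / (59 + 4/9) = 26/(535/9) = 234/535 ≈ 0.437.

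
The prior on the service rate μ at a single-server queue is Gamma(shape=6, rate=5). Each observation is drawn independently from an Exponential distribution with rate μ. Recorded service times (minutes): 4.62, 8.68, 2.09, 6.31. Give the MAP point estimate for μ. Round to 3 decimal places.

μ̂_MAP = 0.337

The Exponential(rate=μ) likelihood is ∝ μ^n e^(−μΣtᵢ). Here n = 4 and Σtᵢ = 4.62 + 8.68 + 2.09 + 6.31 = 21.70.
Posterior ∝ μ^5e^(−5μ) · μ^4e^(−21.70μ) = μ^9e^(−26.70μ), i.e. Gamma(10, 26.70).
Mode = (a−1)/b = 9/26.70 ≈ 0.337.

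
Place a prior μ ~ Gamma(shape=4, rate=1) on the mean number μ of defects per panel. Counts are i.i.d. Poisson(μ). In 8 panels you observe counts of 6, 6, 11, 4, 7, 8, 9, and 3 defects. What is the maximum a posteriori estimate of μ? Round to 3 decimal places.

μ̂_MAP = 6.333

Σxᵢ = 6+6+11+4+7+8+9+3 = 54, with n = 8.
Posterior ∝ μ^3e^(−1μ) · μ^54e^(−8μ) = μ^57e^(−9μ), i.e. Gamma(shape=58, rate=9).
The mode of a Gamma(a, b) with a ≥ 1 (shape–rate) is (a−1)/b = 57/9 ≈ 6.333.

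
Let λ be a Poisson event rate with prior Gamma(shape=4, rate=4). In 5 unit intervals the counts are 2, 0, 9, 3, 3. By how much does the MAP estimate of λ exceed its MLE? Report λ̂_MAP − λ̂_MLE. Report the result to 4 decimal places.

MAP − MLE = -1.1778

Σxᵢ = 17. Posterior is Gamma(21, 9); MAP = (21−1)/9 = 20/9 ≈ 2.22222.
MLE = x̄ = 17/5 ≈ 3.40000.
Difference = 20/9 − 17/5 = -53/45 ≈ -1.1778.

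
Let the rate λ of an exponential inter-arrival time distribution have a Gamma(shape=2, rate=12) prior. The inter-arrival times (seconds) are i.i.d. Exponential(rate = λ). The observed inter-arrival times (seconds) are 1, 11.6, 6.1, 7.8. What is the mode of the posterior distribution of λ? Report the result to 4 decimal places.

The Exponential(rate=λ) likelihood is ∝ λ^n e^(−λΣtᵢ). Here n = 4 and Σtᵢ = 1 + 11.6 + 6.1 + 7.8 = 26.5.
Posterior ∝ λe^(−12λ) · λ^4e^(−26.5λ) = λ^5e^(−38.5λ), i.e. Gamma(6, 38.5).
Mode = (a−1)/b = 5/38.5 ≈ 0.1299.

λ̂_MAP = 0.1299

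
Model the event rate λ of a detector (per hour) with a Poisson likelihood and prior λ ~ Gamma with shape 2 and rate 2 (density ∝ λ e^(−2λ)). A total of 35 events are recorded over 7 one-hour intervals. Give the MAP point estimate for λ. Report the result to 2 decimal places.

Σxᵢ = 35, n = 7.
Posterior ∝ λe^(−2λ) · λ^35e^(−7λ) = λ^36e^(−9λ), i.e. Gamma(shape=37, rate=9).
The mode of a Gamma(a, b) with a ≥ 1 (shape–rate) is (a−1)/b = 36/9 ≈ 4.00.

λ̂_MAP = 4.00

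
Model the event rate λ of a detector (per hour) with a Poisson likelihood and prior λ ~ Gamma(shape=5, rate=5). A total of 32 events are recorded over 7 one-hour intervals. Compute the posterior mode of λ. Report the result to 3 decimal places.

Σxᵢ = 32, n = 7.
Posterior ∝ λ^4e^(−5λ) · λ^32e^(−7λ) = λ^36e^(−12λ), i.e. Gamma(shape=37, rate=12).
The mode of a Gamma(a, b) with a ≥ 1 (shape–rate) is (a−1)/b = 36/12 ≈ 3.000.

λ̂_MAP = 3.000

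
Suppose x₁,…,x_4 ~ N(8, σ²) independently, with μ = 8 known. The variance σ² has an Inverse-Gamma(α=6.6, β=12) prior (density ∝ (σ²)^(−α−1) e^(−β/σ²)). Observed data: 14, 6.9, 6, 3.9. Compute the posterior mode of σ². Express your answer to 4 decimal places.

σ̂²_MAP = 4.2719

Sum of squared deviations about the known mean: SS = (14−8)² + (6.9−8)² + (6−8)² + (3.9−8)² = 58.02.
The Normal likelihood contributes (σ²)^(−n/2) exp(−SS/(2σ²)), so the posterior is Inverse-Gamma(α + n/2, β + SS/2) = Inverse-Gamma(8.6, 41.01).
The mode of Inverse-Gamma(a, b) is b/(a+1) = 41.01/9.6 ≈ 4.2719.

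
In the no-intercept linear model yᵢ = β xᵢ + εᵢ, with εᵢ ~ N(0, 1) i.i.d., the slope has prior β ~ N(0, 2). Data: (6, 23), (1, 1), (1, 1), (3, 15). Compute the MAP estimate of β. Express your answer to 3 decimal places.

β̂_MAP = 3.895

log p(β | y) = −Σ(yᵢ − βxᵢ)²/(2·1) − β²/(2·2) + const.
Setting the derivative to zero: Σxᵢ(yᵢ − βxᵢ)/1 − β/2 = 0, so β = Σxᵢyᵢ / (Σxᵢ² + σ²/τ²).
Σxᵢyᵢ = 6·23 + 1·1 + 1·1 + 3·15 = 185; Σxᵢ² = 47; σ²/τ² = 0.5.
β̂_MAP = 185 / (47 + 0.5) = 185/47.5 ≈ 3.895.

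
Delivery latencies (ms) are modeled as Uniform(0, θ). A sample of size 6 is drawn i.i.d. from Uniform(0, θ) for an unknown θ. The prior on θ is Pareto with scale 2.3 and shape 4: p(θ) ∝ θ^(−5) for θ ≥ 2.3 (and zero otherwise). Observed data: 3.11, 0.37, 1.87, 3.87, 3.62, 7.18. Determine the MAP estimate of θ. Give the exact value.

The Uniform(0, θ) likelihood is θ^(−n) for θ ≥ max(xᵢ), zero otherwise. Here max(xᵢ) = 7.18.
Posterior ∝ θ^(−5) · θ^(−6) = θ^(−11) on θ ≥ max(2.3, 7.18) = 7.18.
This density is strictly decreasing in θ, so the posterior mode lies at the lower boundary of the support.

θ̂_MAP = 7.18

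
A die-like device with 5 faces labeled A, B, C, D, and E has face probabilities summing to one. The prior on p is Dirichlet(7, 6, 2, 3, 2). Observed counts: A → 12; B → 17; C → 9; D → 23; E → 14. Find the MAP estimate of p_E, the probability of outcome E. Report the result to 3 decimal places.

The posterior is Dirichlet(αᵢ + nᵢ) = Dirichlet(19, 23, 11, 26, 16).
For a Dirichlet(a₁,…,a_K) with all aᵢ > 1, the mode has j-th component (aⱼ − 1)/(Σaᵢ − K).
Here Σaᵢ = 95 and K = 5, so p_E = (16 − 1)/(95 − 5) = 15/90 ≈ 0.167.

MAP estimate of p_E = 0.167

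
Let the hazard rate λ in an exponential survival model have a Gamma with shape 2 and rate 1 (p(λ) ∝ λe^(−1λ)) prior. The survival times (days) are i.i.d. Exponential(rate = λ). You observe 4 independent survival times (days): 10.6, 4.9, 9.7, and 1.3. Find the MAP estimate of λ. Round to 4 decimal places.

λ̂_MAP = 0.1818

The Exponential(rate=λ) likelihood is ∝ λ^n e^(−λΣtᵢ). Here n = 4 and Σtᵢ = 10.6 + 4.9 + 9.7 + 1.3 = 26.5.
Posterior ∝ λe^(−1λ) · λ^4e^(−26.5λ) = λ^5e^(−27.5λ), i.e. Gamma(6, 27.5).
Mode = (a−1)/b = 5/27.5 ≈ 0.1818.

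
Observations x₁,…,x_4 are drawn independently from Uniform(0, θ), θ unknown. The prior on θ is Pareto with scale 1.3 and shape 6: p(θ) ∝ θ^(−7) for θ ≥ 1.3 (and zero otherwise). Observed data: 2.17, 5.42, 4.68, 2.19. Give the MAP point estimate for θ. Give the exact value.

θ̂_MAP = 5.42

The Uniform(0, θ) likelihood is θ^(−n) for θ ≥ max(xᵢ), zero otherwise. Here max(xᵢ) = 5.42.
Posterior ∝ θ^(−7) · θ^(−4) = θ^(−11) on θ ≥ max(1.3, 5.42) = 5.42.
This density is strictly decreasing in θ, so the posterior mode lies at the lower boundary of the support.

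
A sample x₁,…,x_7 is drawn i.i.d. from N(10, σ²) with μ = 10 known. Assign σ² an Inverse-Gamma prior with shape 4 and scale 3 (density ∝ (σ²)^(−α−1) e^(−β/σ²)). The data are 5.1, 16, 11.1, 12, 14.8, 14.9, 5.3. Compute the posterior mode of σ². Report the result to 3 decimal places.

σ̂²_MAP = 8.256

Sum of squared deviations about the known mean: SS = (5.1−10)² + (16−10)² + (11.1−10)² + (12−10)² + (14.8−10)² + (14.9−10)² + (5.3−10)² = 134.36.
The Normal likelihood contributes (σ²)^(−n/2) exp(−SS/(2σ²)), so the posterior is Inverse-Gamma(α + n/2, β + SS/2) = Inverse-Gamma(7.5, 70.18).
The mode of Inverse-Gamma(a, b) is b/(a+1) = 70.18/8.5 ≈ 8.256.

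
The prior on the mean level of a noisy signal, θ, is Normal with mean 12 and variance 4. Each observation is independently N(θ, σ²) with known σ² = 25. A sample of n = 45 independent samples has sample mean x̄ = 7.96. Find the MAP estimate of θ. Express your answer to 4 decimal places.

n = 45, x̄ = 7.96.
For a Normal prior and Normal likelihood with known variance, the posterior is Normal; its mode equals its mean, the precision-weighted average.
Prior precision 1/σ₀² = 1/4 = 0.25; data precision n/σ² = 45/25 = 1.8.
θ̂ = (0.25·12 + 1.8·7.96) / (0.25 + 1.8) = 17.328/2.05 = 8664/1025 ≈ 8.4527.

θ̂_MAP = 8.4527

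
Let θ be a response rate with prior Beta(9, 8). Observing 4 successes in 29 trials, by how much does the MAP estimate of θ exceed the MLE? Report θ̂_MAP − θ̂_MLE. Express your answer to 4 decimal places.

Posterior is Beta(13, 33); MAP = (13−1)/(46−2) = 12/44 ≈ 0.27273.
MLE ignores the prior: θ̂_MLE = k/n = 4/29 ≈ 0.13793.
Difference = 12/44 − 4/29 = 43/319 ≈ 0.1348.

MAP − MLE = 0.1348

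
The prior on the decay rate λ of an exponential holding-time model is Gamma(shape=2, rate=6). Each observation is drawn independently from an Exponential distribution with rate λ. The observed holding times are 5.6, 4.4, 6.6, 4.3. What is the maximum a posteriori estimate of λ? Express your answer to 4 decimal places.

λ̂_MAP = 0.1859

The Exponential(rate=λ) likelihood is ∝ λ^n e^(−λΣtᵢ). Here n = 4 and Σtᵢ = 5.6 + 4.4 + 6.6 + 4.3 = 20.9.
Posterior ∝ λe^(−6λ) · λ^4e^(−20.9λ) = λ^5e^(−26.9λ), i.e. Gamma(6, 26.9).
Mode = (a−1)/b = 5/26.9 ≈ 0.1859.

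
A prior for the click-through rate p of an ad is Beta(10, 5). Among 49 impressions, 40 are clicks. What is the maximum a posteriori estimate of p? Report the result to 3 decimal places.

Prior: Beta(10, 5).
Data: 40 successes in 49 trials. The binomial likelihood contributes p^40(1−p)^9, so the posterior is Beta(10+40, 5+9) = Beta(50, 14).
For Beta(a, b) with a, b > 1 the mode is (a−1)/(a+b−2) = 49/62 ≈ 0.790.

p̂_MAP = 0.790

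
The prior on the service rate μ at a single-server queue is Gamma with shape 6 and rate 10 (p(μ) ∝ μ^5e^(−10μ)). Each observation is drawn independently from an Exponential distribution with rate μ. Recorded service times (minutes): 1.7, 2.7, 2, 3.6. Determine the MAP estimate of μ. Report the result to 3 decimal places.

The Exponential(rate=μ) likelihood is ∝ μ^n e^(−μΣtᵢ). Here n = 4 and Σtᵢ = 1.7 + 2.7 + 2 + 3.6 = 10.
Posterior ∝ μ^5e^(−10μ) · μ^4e^(−10μ) = μ^9e^(−20μ), i.e. Gamma(10, 20).
Mode = (a−1)/b = 9/20 ≈ 0.450.

μ̂_MAP = 0.450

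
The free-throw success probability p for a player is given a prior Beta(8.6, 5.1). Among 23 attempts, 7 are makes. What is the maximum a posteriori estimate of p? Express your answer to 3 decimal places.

Prior: Beta(8.6, 5.1).
Data: 7 successes in 23 trials. The binomial likelihood contributes p^7(1−p)^16, so the posterior is Beta(8.6+7, 5.1+16) = Beta(15.6, 21.1).
For Beta(a, b) with a, b > 1 the mode is (a−1)/(a+b−2) = 14.6/34.7 ≈ 0.421.

p̂_MAP = 0.421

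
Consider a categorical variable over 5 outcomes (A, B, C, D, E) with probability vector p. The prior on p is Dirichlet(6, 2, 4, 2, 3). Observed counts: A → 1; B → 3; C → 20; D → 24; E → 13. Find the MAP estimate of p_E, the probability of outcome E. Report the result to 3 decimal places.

The posterior is Dirichlet(αᵢ + nᵢ) = Dirichlet(7, 5, 24, 26, 16).
For a Dirichlet(a₁,…,a_K) with all aᵢ > 1, the mode has j-th component (aⱼ − 1)/(Σaᵢ − K).
Here Σaᵢ = 78 and K = 5, so p_E = (16 − 1)/(78 − 5) = 15/73 ≈ 0.205.

MAP estimate of p_E = 0.205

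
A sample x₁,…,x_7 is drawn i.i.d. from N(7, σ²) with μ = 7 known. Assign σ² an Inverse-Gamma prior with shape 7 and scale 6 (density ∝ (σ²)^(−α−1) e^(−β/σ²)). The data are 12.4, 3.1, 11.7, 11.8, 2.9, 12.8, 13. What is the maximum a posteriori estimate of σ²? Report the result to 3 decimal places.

Sum of squared deviations about the known mean: SS = (12.4−7)² + (3.1−7)² + (11.7−7)² + (11.8−7)² + (2.9−7)² + (12.8−7)² + (13−7)² = 175.95.
The Normal likelihood contributes (σ²)^(−n/2) exp(−SS/(2σ²)), so the posterior is Inverse-Gamma(α + n/2, β + SS/2) = Inverse-Gamma(10.5, 93.975).
The mode of Inverse-Gamma(a, b) is b/(a+1) = 93.975/11.5 ≈ 8.172.

σ̂²_MAP = 8.172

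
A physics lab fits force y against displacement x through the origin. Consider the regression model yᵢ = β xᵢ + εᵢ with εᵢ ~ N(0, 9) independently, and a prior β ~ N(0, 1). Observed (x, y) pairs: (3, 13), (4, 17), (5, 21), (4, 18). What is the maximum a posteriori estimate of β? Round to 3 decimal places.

β̂_MAP = 3.787

log p(β | y) = −Σ(yᵢ − βxᵢ)²/(2·9) − β²/(2·1) + const.
Setting the derivative to zero: Σxᵢ(yᵢ − βxᵢ)/9 − β/1 = 0, so β = Σxᵢyᵢ / (Σxᵢ² + σ²/τ²).
Σxᵢyᵢ = 3·13 + 4·17 + 5·21 + 4·18 = 284; Σxᵢ² = 66; σ²/τ² = 9.
β̂_MAP = 284 / (66 + 9) = 284/75 ≈ 3.787.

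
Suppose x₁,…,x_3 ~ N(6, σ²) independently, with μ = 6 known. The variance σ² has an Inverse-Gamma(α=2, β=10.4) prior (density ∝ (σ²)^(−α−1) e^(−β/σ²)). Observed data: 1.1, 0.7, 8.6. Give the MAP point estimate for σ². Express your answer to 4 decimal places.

Sum of squared deviations about the known mean: SS = (1.1−6)² + (0.7−6)² + (8.6−6)² = 58.86.
The Normal likelihood contributes (σ²)^(−n/2) exp(−SS/(2σ²)), so the posterior is Inverse-Gamma(α + n/2, β + SS/2) = Inverse-Gamma(3.5, 39.83).
The mode of Inverse-Gamma(a, b) is b/(a+1) = 39.83/4.5 ≈ 8.8511.

σ̂²_MAP = 8.8511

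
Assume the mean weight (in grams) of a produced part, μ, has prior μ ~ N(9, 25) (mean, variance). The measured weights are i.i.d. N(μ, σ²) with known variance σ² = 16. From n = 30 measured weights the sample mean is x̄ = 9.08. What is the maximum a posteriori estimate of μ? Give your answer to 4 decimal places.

n = 30, x̄ = 9.08.
For a Normal prior and Normal likelihood with known variance, the posterior is Normal; its mode equals its mean, the precision-weighted average.
Prior precision 1/σ₀² = 1/25 = 0.04; data precision n/σ² = 30/16 = 1.875.
μ̂ = (0.04·9 + 1.875·9.08) / (0.04 + 1.875) = 17.385/1.915 = 3477/383 ≈ 9.0783.

μ̂_MAP = 9.0783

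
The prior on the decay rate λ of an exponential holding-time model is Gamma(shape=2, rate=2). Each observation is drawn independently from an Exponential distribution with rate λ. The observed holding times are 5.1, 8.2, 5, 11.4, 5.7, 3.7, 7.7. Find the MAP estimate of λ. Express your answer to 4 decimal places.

The Exponential(rate=λ) likelihood is ∝ λ^n e^(−λΣtᵢ). Here n = 7 and Σtᵢ = 5.1 + 8.2 + 5 + 11.4 + 5.7 + 3.7 + 7.7 = 46.8.
Posterior ∝ λe^(−2λ) · λ^7e^(−46.8λ) = λ^8e^(−48.8λ), i.e. Gamma(9, 48.8).
Mode = (a−1)/b = 8/48.8 ≈ 0.1639.

λ̂_MAP = 0.1639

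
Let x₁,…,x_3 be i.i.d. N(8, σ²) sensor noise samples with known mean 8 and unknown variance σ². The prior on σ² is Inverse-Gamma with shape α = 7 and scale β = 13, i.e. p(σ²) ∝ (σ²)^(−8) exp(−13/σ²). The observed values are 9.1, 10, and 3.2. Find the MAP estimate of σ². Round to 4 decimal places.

σ̂²_MAP = 2.8553

Sum of squared deviations about the known mean: SS = (9.1−8)² + (10−8)² + (3.2−8)² = 28.25.
The Normal likelihood contributes (σ²)^(−n/2) exp(−SS/(2σ²)), so the posterior is Inverse-Gamma(α + n/2, β + SS/2) = Inverse-Gamma(8.5, 27.125).
The mode of Inverse-Gamma(a, b) is b/(a+1) = 27.125/9.5 ≈ 2.8553.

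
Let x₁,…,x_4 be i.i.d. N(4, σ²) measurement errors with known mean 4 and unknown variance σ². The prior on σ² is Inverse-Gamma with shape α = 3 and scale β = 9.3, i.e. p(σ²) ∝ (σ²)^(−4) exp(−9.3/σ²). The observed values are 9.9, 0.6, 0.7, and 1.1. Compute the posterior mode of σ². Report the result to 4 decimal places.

σ̂²_MAP = 7.0225

Sum of squared deviations about the known mean: SS = (9.9−4)² + (0.6−4)² + (0.7−4)² + (1.1−4)² = 65.67.
The Normal likelihood contributes (σ²)^(−n/2) exp(−SS/(2σ²)), so the posterior is Inverse-Gamma(α + n/2, β + SS/2) = Inverse-Gamma(5, 42.135).
The mode of Inverse-Gamma(a, b) is b/(a+1) = 42.135/6 ≈ 7.0225.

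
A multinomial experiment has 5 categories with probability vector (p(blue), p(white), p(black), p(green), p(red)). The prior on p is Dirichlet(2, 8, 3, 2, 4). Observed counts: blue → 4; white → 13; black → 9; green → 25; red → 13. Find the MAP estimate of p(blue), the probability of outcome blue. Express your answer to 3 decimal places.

The posterior is Dirichlet(αᵢ + nᵢ) = Dirichlet(6, 21, 12, 27, 17).
For a Dirichlet(a₁,…,a_K) with all aᵢ > 1, the mode has j-th component (aⱼ − 1)/(Σaᵢ − K).
Here Σaᵢ = 83 and K = 5, so p(blue) = (6 − 1)/(83 − 5) = 5/78 ≈ 0.064.

MAP estimate of p(blue) = 0.064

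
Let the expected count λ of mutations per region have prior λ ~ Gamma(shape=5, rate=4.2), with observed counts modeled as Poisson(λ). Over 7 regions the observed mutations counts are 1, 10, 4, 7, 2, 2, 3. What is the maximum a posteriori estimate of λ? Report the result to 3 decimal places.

λ̂_MAP = 2.946

Σxᵢ = 1+10+4+7+2+2+3 = 29, with n = 7.
Posterior ∝ λ^4e^(−4.2λ) · λ^29e^(−7λ) = λ^33e^(−11.2λ), i.e. Gamma(shape=34, rate=11.2).
The mode of a Gamma(a, b) with a ≥ 1 (shape–rate) is (a−1)/b = 33/11.2 ≈ 2.946.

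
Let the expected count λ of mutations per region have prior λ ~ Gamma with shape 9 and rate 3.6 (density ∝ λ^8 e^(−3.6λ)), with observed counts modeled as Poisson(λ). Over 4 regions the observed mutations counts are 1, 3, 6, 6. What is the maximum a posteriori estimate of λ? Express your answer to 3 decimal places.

λ̂_MAP = 3.158

Σxᵢ = 1+3+6+6 = 16, with n = 4.
Posterior ∝ λ^8e^(−3.6λ) · λ^16e^(−4λ) = λ^24e^(−7.6λ), i.e. Gamma(shape=25, rate=7.6).
The mode of a Gamma(a, b) with a ≥ 1 (shape–rate) is (a−1)/b = 24/7.6 ≈ 3.158.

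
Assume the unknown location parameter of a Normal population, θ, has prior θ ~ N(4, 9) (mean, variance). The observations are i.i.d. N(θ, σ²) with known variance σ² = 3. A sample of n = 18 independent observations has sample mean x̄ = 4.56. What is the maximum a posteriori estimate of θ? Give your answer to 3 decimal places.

n = 18, x̄ = 4.56.
For a Normal prior and Normal likelihood with known variance, the posterior is Normal; its mode equals its mean, the precision-weighted average.
Prior precision 1/σ₀² = 1/9; data precision n/σ² = 18/3 = 6.
θ̂ = ((1/9)·4 + 6·4.56) / (1/9 + 6) = (6256/225)/(55/9) = 6256/1375 ≈ 4.550.

θ̂_MAP = 4.550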